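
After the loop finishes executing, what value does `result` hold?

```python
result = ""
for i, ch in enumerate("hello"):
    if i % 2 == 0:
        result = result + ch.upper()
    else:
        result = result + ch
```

Let's trace through this code step by step.

Initialize: result = ''
Entering loop: for i, ch in enumerate("hello"):
After iteration 1: i = 0, ch = 'h', result = 'H'
After iteration 2: i = 1, ch = 'e', result = 'He'
After iteration 3: i = 2, ch = 'l', result = 'HeL'
After iteration 4: i = 3, ch = 'l', result = 'HeLl'
After iteration 5: i = 4, ch = 'o', result = 'HeLlO'
Loop ends.

Final answer: 'HeLlO'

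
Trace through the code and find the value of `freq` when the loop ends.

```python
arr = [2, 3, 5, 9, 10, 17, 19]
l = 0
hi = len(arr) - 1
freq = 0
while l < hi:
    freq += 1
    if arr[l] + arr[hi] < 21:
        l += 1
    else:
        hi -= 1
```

Let's trace through this code step by step.

Initialize: arr = [2, 3, 5, 9, 10, 17, 19]
Initialize: l = 0
Initialize: hi = 6
Initialize: freq = 0
Entering loop: while l < hi:
After iteration 1: l = 0, hi = 5, freq = 1
After iteration 2: l = 1, hi = 5, freq = 2
After iteration 3: l = 2, hi = 5, freq = 3
After iteration 4: l = 2, hi = 4, freq = 4
After iteration 5: l = 3, hi = 4, freq = 5
After iteration 6: l = 4, hi = 4, freq = 6
Loop ends.

Final answer: 6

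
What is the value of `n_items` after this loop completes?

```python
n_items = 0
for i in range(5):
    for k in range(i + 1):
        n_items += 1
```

Let's trace through this code step by step.

Initialize: n_items = 0
Entering loop: for i in range(5):
After iteration 1: i = 0, n_items = 1, k = 0
After iteration 2: i = 1, n_items = 3, k = 1
After iteration 3: i = 2, n_items = 6, k = 2
After iteration 4: i = 3, n_items = 10, k = 3
After iteration 5: i = 4, n_items = 15, k = 4
Loop ends.

Final answer: 15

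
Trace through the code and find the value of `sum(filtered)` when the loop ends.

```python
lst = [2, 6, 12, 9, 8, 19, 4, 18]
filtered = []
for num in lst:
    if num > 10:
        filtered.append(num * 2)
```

Let's trace through this code step by step.

Initialize: lst = [2, 6, 12, 9, 8, 19, 4, 18]
Initialize: filtered = []
Entering loop: for num in lst:
After iteration 1: num = 2, filtered = []
After iteration 2: num = 6, filtered = []
After iteration 3: num = 12, filtered = [24]
After iteration 4: num = 9, filtered = [24]
After iteration 5: num = 8, filtered = [24]
After iteration 6: num = 19, filtered = [24, 38]
After iteration 7: num = 4, filtered = [24, 38]
After iteration 8: num = 18, filtered = [24, 38, 36]
Loop ends.
sum(filtered) = 98

Final answer: 98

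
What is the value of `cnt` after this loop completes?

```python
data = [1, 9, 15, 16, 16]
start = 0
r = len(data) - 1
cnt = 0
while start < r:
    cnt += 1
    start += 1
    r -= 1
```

Let's trace through this code step by step.

Initialize: data = [1, 9, 15, 16, 16]
Initialize: start = 0
Initialize: r = 4
Initialize: cnt = 0
Entering loop: while start < r:
After iteration 1: start = 1, r = 3, cnt = 1
After iteration 2: start = 2, r = 2, cnt = 2
Loop ends.

Final answer: 2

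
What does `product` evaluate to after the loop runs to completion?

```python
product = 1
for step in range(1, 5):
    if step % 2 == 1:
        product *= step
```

Let's trace through this code step by step.

Initialize: product = 1
Entering loop: for step in range(1, 5):
After iteration 1: step = 1, product = 1
After iteration 2: step = 2, product = 1
After iteration 3: step = 3, product = 3
After iteration 4: step = 4, product = 3
Loop ends.

Final answer: 3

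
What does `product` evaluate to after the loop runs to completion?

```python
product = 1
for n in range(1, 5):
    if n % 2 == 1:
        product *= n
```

Let's trace through this code step by step.

Initialize: product = 1
Entering loop: for n in range(1, 5):
After iteration 1: n = 1, product = 1
After iteration 2: n = 2, product = 1
After iteration 3: n = 3, product = 3
After iteration 4: n = 4, product = 3
Loop ends.

Final answer: 3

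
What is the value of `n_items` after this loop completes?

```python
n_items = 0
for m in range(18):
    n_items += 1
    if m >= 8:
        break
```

Let's trace through this code step by step.

Initialize: n_items = 0
Entering loop: for m in range(18):
After iteration 1: m = 0, n_items = 1
After iteration 2: m = 1, n_items = 2
After iteration 3: m = 2, n_items = 3
After iteration 4: m = 3, n_items = 4
After iteration 5: m = 4, n_items = 5
After iteration 6: m = 5, n_items = 6
After iteration 7: m = 6, n_items = 7
After iteration 8: m = 7, n_items = 8
After iteration 9: m = 8, n_items = 9
Loop ends.

Final answer: 9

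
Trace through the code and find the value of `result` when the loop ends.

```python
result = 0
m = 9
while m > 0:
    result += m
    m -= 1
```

Let's trace through this code step by step.

Initialize: result = 0
Initialize: m = 9
Entering loop: while m > 0:
After iteration 1: result = 9, m = 8
After iteration 2: result = 17, m = 7
After iteration 3: result = 24, m = 6
After iteration 4: result = 30, m = 5
After iteration 5: result = 35, m = 4
After iteration 6: result = 39, m = 3
After iteration 7: result = 42, m = 2
After iteration 8: result = 44, m = 1
After iteration 9: result = 45, m = 0
Loop ends.

Final answer: 45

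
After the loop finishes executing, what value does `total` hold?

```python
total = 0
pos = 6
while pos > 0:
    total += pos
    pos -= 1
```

Let's trace through this code step by step.

Initialize: total = 0
Initialize: pos = 6
Entering loop: while pos > 0:
After iteration 1: total = 6, pos = 5
After iteration 2: total = 11, pos = 4
After iteration 3: total = 15, pos = 3
After iteration 4: total = 18, pos = 2
After iteration 5: total = 20, pos = 1
After iteration 6: total = 21, pos = 0
Loop ends.

Final answer: 21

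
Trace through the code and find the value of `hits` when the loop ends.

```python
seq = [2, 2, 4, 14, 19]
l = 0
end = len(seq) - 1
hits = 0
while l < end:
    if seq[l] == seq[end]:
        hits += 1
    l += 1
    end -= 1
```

Let's trace through this code step by step.

Initialize: seq = [2, 2, 4, 14, 19]
Initialize: l = 0
Initialize: end = 4
Initialize: hits = 0
Entering loop: while l < end:
After iteration 1: l = 1, end = 3, hits = 0
After iteration 2: l = 2, end = 2, hits = 0
Loop ends.

Final answer: 0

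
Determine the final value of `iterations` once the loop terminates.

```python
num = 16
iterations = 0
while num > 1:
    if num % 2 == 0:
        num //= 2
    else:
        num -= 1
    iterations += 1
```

Let's trace through this code step by step.

Initialize: num = 16
Initialize: iterations = 0
Entering loop: while num > 1:
After iteration 1: num = 8, iterations = 1
After iteration 2: num = 4, iterations = 2
After iteration 3: num = 2, iterations = 3
After iteration 4: num = 1, iterations = 4
Loop ends.

Final answer: 4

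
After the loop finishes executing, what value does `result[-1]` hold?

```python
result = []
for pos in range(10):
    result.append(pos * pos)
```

Let's trace through this code step by step.

Initialize: result = []
Entering loop: for pos in range(10):
After iteration 1: pos = 0, result = [0]
After iteration 2: pos = 1, result = [0, 1]
After iteration 3: pos = 2, result = [0, 1, 4]
After iteration 4: pos = 3, result = [0, 1, 4, 9]
After iteration 5: pos = 4, result = [0, 1, 4, 9, 16]
After iteration 6: pos = 5, result = [0, 1, 4, 9, 16, 25]
After iteration 7: pos = 6, result = [0, 1, 4, 9, 16, 25, 36]
After iteration 8: pos = 7, result = [0, 1, 4, 9, 16, 25, 36, 49]
After iteration 9: pos = 8, result = [0, 1, 4, 9, 16, 25, 36, 49, 64]
After iteration 10: pos = 9, result = [0, 1, 4, 9, 16, 25, 36, 49, 64, 81]
Loop ends.
result[-1] = 81

Final answer: 81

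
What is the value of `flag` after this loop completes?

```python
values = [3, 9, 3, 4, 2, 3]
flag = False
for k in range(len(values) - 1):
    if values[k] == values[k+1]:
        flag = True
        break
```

Let's trace through this code step by step.

Initialize: values = [3, 9, 3, 4, 2, 3]
Initialize: flag = False
Entering loop: for k in range(len(values) - 1):
After iteration 1: k = 0, flag = False
After iteration 2: k = 1, flag = False
After iteration 3: k = 2, flag = False
After iteration 4: k = 3, flag = False
After iteration 5: k = 4, flag = False
Loop ends.

Final answer: False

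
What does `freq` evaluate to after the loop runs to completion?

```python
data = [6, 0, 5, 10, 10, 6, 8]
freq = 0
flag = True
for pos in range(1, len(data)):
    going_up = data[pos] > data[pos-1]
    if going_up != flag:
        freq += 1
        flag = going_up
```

Let's trace through this code step by step.

Initialize: data = [6, 0, 5, 10, 10, 6, 8]
Initialize: freq = 0
Initialize: flag = True
Entering loop: for pos in range(1, len(data)):
After iteration 1: pos = 1, freq = 1, flag = False, going_up = False
After iteration 2: pos = 2, freq = 2, flag = True, going_up = True
After iteration 3: pos = 3, freq = 2, flag = True, going_up = True
After iteration 4: pos = 4, freq = 3, flag = False, going_up = False
After iteration 5: pos = 5, freq = 3, flag = False, going_up = False
After iteration 6: pos = 6, freq = 4, flag = True, going_up = True
Loop ends.

Final answer: 4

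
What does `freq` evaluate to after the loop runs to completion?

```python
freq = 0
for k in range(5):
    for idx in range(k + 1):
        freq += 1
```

Let's trace through this code step by step.

Initialize: freq = 0
Entering loop: for k in range(5):
After iteration 1: k = 0, freq = 1, idx = 0
After iteration 2: k = 1, freq = 3, idx = 1
After iteration 3: k = 2, freq = 6, idx = 2
After iteration 4: k = 3, freq = 10, idx = 3
After iteration 5: k = 4, freq = 15, idx = 4
Loop ends.

Final answer: 15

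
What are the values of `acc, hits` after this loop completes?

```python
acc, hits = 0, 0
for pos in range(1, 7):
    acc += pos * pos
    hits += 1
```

Let's trace through this code step by step.

Initialize: acc = 0
Initialize: hits = 0
Entering loop: for pos in range(1, 7):
After iteration 1: pos = 1, acc = 1, hits = 1
After iteration 2: pos = 2, acc = 5, hits = 2
After iteration 3: pos = 3, acc = 14, hits = 3
After iteration 4: pos = 4, acc = 30, hits = 4
After iteration 5: pos = 5, acc = 55, hits = 5
After iteration 6: pos = 6, acc = 91, hits = 6
Loop ends.

Final answer: 91, 6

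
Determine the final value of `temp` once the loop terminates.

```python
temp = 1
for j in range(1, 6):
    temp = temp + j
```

Let's trace through this code step by step.

Initialize: temp = 1
Entering loop: for j in range(1, 6):
After iteration 1: j = 1, temp = 2
After iteration 2: j = 2, temp = 4
After iteration 3: j = 3, temp = 7
After iteration 4: j = 4, temp = 11
After iteration 5: j = 5, temp = 16
Loop ends.

Final answer: 16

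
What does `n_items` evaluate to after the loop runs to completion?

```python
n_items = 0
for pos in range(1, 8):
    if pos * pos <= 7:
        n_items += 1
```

Let's trace through this code step by step.

Initialize: n_items = 0
Entering loop: for pos in range(1, 8):
After iteration 1: pos = 1, n_items = 1
After iteration 2: pos = 2, n_items = 2
After iteration 3: pos = 3, n_items = 2
After iteration 4: pos = 4, n_items = 2
After iteration 5: pos = 5, n_items = 2
After iteration 6: pos = 6, n_items = 2
After iteration 7: pos = 7, n_items = 2
Loop ends.

Final answer: 2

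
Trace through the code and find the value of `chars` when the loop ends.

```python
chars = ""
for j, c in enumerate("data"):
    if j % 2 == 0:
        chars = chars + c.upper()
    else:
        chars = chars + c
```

Let's trace through this code step by step.

Initialize: chars = ''
Entering loop: for j, c in enumerate("data"):
After iteration 1: j = 0, c = 'd', chars = 'D'
After iteration 2: j = 1, c = 'a', chars = 'Da'
After iteration 3: j = 2, c = 't', chars = 'DaT'
After iteration 4: j = 3, c = 'a', chars = 'DaTa'
Loop ends.

Final answer: 'DaTa'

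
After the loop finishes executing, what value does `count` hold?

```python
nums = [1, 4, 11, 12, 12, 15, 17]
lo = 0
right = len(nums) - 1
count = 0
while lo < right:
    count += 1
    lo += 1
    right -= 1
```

Let's trace through this code step by step.

Initialize: nums = [1, 4, 11, 12, 12, 15, 17]
Initialize: lo = 0
Initialize: right = 6
Initialize: count = 0
Entering loop: while lo < right:
After iteration 1: lo = 1, right = 5, count = 1
After iteration 2: lo = 2, right = 4, count = 2
After iteration 3: lo = 3, right = 3, count = 3
Loop ends.

Final answer: 3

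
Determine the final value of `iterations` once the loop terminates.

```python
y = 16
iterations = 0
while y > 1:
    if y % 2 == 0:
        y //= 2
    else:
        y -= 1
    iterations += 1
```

Let's trace through this code step by step.

Initialize: y = 16
Initialize: iterations = 0
Entering loop: while y > 1:
After iteration 1: y = 8, iterations = 1
After iteration 2: y = 4, iterations = 2
After iteration 3: y = 2, iterations = 3
After iteration 4: y = 1, iterations = 4
Loop ends.

Final answer: 4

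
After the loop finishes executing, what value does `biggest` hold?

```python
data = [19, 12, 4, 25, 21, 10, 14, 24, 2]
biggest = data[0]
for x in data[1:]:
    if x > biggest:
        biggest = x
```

Let's trace through this code step by step.

Initialize: data = [19, 12, 4, 25, 21, 10, 14, 24, 2]
Initialize: biggest = 19
Entering loop: for x in data[1:]:
After iteration 1: x = 12, biggest = 19
After iteration 2: x = 4, biggest = 19
After iteration 3: x = 25, biggest = 25
After iteration 4: x = 21, biggest = 25
After iteration 5: x = 10, biggest = 25
After iteration 6: x = 14, biggest = 25
After iteration 7: x = 24, biggest = 25
After iteration 8: x = 2, biggest = 25
Loop ends.

Final answer: 25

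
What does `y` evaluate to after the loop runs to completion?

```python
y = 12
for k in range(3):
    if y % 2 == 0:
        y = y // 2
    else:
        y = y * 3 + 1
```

Let's trace through this code step by step.

Initialize: y = 12
Entering loop: for k in range(3):
After iteration 1: k = 0, y = 6
After iteration 2: k = 1, y = 3
After iteration 3: k = 2, y = 10
Loop ends.

Final answer: 10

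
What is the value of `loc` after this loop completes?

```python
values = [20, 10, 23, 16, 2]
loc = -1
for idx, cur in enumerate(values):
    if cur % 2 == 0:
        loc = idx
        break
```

Let's trace through this code step by step.

Initialize: values = [20, 10, 23, 16, 2]
Initialize: loc = -1
Entering loop: for idx, cur in enumerate(values):
After iteration 1: idx = 0, cur = 20, loc = 0
Loop ends.

Final answer: 0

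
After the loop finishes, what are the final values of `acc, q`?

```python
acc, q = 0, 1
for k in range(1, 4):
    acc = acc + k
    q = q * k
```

Let's trace through this code step by step.

Initialize: acc = 0
Initialize: q = 1
Entering loop: for k in range(1, 4):
After iteration 1: k = 1, acc = 1, q = 1
After iteration 2: k = 2, acc = 3, q = 2
After iteration 3: k = 3, acc = 6, q = 6
Loop ends.

Final answer: 6, 6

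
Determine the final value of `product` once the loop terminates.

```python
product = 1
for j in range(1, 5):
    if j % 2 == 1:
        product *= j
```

Let's trace through this code step by step.

Initialize: product = 1
Entering loop: for j in range(1, 5):
After iteration 1: j = 1, product = 1
After iteration 2: j = 2, product = 1
After iteration 3: j = 3, product = 3
After iteration 4: j = 4, product = 3
Loop ends.

Final answer: 3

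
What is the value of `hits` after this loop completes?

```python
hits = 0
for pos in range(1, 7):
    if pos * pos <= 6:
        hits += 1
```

Let's trace through this code step by step.

Initialize: hits = 0
Entering loop: for pos in range(1, 7):
After iteration 1: pos = 1, hits = 1
After iteration 2: pos = 2, hits = 2
After iteration 3: pos = 3, hits = 2
After iteration 4: pos = 4, hits = 2
After iteration 5: pos = 5, hits = 2
After iteration 6: pos = 6, hits = 2
Loop ends.

Final answer: 2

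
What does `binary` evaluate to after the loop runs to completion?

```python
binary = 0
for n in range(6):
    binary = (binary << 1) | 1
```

Let's trace through this code step by step.

Initialize: binary = 0
Entering loop: for n in range(6):
After iteration 1: n = 0, binary = 1
After iteration 2: n = 1, binary = 3
After iteration 3: n = 2, binary = 7
After iteration 4: n = 3, binary = 15
After iteration 5: n = 4, binary = 31
After iteration 6: n = 5, binary = 63
Loop ends.

Final answer: 63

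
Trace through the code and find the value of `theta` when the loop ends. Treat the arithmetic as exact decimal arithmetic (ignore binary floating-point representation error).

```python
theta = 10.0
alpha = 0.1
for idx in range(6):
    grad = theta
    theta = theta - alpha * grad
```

Let's trace through this code step by step.

Initialize: theta = 10.0
Initialize: alpha = 0.1
Entering loop: for idx in range(6):
After iteration 1: idx = 0, theta = 9.0, grad = 10.0
After iteration 2: idx = 1, theta = 8.1, grad = 9.0
After iteration 3: idx = 2, theta = 7.29, grad = 8.1
After iteration 4: idx = 3, theta = 6.561, grad = 7.29
After iteration 5: idx = 4, theta = 5.9049, grad = 6.561
After iteration 6: idx = 5, theta = 5.31441, grad = 5.9049
Loop ends.

Final answer: 5.31441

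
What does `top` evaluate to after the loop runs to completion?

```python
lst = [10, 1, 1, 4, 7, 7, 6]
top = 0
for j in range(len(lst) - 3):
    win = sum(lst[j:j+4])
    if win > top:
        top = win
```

Let's trace through this code step by step.

Initialize: lst = [10, 1, 1, 4, 7, 7, 6]
Initialize: top = 0
Entering loop: for j in range(len(lst) - 3):
After iteration 1: j = 0, top = 16, win = 16
After iteration 2: j = 1, top = 16, win = 13
After iteration 3: j = 2, top = 19, win = 19
After iteration 4: j = 3, top = 24, win = 24
Loop ends.

Final answer: 24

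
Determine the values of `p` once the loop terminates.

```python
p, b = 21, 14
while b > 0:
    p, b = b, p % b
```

Let's trace through this code step by step.

Initialize: p = 21
Initialize: b = 14
Entering loop: while b > 0:
After iteration 1: p = 14, b = 7
After iteration 2: p = 7, b = 0
Loop ends.

Final answer: 7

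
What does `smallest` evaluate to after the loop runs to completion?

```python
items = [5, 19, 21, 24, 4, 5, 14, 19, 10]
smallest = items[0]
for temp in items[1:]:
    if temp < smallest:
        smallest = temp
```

Let's trace through this code step by step.

Initialize: items = [5, 19, 21, 24, 4, 5, 14, 19, 10]
Initialize: smallest = 5
Entering loop: for temp in items[1:]:
After iteration 1: temp = 19, smallest = 5
After iteration 2: temp = 21, smallest = 5
After iteration 3: temp = 24, smallest = 5
After iteration 4: temp = 4, smallest = 4
After iteration 5: temp = 5, smallest = 4
After iteration 6: temp = 14, smallest = 4
After iteration 7: temp = 19, smallest = 4
After iteration 8: temp = 10, smallest = 4
Loop ends.

Final answer: 4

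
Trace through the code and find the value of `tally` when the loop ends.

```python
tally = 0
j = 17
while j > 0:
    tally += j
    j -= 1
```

Let's trace through this code step by step.

Initialize: tally = 0
Initialize: j = 17
Entering loop: while j > 0:
After iteration 1: tally = 17, j = 16
After iteration 2: tally = 33, j = 15
After iteration 3: tally = 48, j = 14
After iteration 4: tally = 62, j = 13
After iteration 5: tally = 75, j = 12
After iteration 6: tally = 87, j = 11
After iteration 7: tally = 98, j = 10
After iteration 8: tally = 108, j = 9
After iteration 9: tally = 117, j = 8
After iteration 10: tally = 125, j = 7
After iteration 11: tally = 132, j = 6
After iteration 12: tally = 138, j = 5
After iteration 13: tally = 143, j = 4
After iteration 14: tally = 147, j = 3
After iteration 15: tally = 150, j = 2
After iteration 16: tally = 152, j = 1
After iteration 17: tally = 153, j = 0
Loop ends.

Final answer: 153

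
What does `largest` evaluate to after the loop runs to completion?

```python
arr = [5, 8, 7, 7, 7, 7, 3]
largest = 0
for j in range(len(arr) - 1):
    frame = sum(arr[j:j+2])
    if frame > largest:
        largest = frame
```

Let's trace through this code step by step.

Initialize: arr = [5, 8, 7, 7, 7, 7, 3]
Initialize: largest = 0
Entering loop: for j in range(len(arr) - 1):
After iteration 1: j = 0, largest = 13, frame = 13
After iteration 2: j = 1, largest = 15, frame = 15
After iteration 3: j = 2, largest = 15, frame = 14
After iteration 4: j = 3, largest = 15, frame = 14
After iteration 5: j = 4, largest = 15, frame = 14
After iteration 6: j = 5, largest = 15, frame = 10
Loop ends.

Final answer: 15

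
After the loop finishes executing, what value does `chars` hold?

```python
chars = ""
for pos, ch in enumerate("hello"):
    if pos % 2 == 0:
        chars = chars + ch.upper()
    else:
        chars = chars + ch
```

Let's trace through this code step by step.

Initialize: chars = ''
Entering loop: for pos, ch in enumerate("hello"):
After iteration 1: pos = 0, ch = 'h', chars = 'H'
After iteration 2: pos = 1, ch = 'e', chars = 'He'
After iteration 3: pos = 2, ch = 'l', chars = 'HeL'
After iteration 4: pos = 3, ch = 'l', chars = 'HeLl'
After iteration 5: pos = 4, ch = 'o', chars = 'HeLlO'
Loop ends.

Final answer: 'HeLlO'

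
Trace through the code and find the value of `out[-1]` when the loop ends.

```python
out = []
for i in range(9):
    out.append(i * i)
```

Let's trace through this code step by step.

Initialize: out = []
Entering loop: for i in range(9):
After iteration 1: i = 0, out = [0]
After iteration 2: i = 1, out = [0, 1]
After iteration 3: i = 2, out = [0, 1, 4]
After iteration 4: i = 3, out = [0, 1, 4, 9]
After iteration 5: i = 4, out = [0, 1, 4, 9, 16]
After iteration 6: i = 5, out = [0, 1, 4, 9, 16, 25]
After iteration 7: i = 6, out = [0, 1, 4, 9, 16, 25, 36]
After iteration 8: i = 7, out = [0, 1, 4, 9, 16, 25, 36, 49]
After iteration 9: i = 8, out = [0, 1, 4, 9, 16, 25, 36, 49, 64]
Loop ends.
out[-1] = 64

Final answer: 64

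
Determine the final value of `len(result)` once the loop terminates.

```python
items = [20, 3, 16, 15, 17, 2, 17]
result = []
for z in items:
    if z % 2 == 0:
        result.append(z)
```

Let's trace through this code step by step.

Initialize: items = [20, 3, 16, 15, 17, 2, 17]
Initialize: result = []
Entering loop: for z in items:
After iteration 1: z = 20, result = [20]
After iteration 2: z = 3, result = [20]
After iteration 3: z = 16, result = [20, 16]
After iteration 4: z = 15, result = [20, 16]
After iteration 5: z = 17, result = [20, 16]
After iteration 6: z = 2, result = [20, 16, 2]
After iteration 7: z = 17, result = [20, 16, 2]
Loop ends.
len(result) = 3

Final answer: 3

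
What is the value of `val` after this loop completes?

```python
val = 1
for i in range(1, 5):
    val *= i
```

Let's trace through this code step by step.

Initialize: val = 1
Entering loop: for i in range(1, 5):
After iteration 1: i = 1, val = 1
After iteration 2: i = 2, val = 2
After iteration 3: i = 3, val = 6
After iteration 4: i = 4, val = 24
Loop ends.

Final answer: 24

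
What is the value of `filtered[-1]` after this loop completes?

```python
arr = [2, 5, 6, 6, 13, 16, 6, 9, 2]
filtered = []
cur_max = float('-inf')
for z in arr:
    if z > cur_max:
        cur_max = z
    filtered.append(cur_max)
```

Let's trace through this code step by step.

Initialize: arr = [2, 5, 6, 6, 13, 16, 6, 9, 2]
Initialize: filtered = []
Initialize: cur_max = -inf
Entering loop: for z in arr:
After iteration 1: z = 2, filtered = [2], cur_max = 2
After iteration 2: z = 5, filtered = [2, 5], cur_max = 5
After iteration 3: z = 6, filtered = [2, 5, 6], cur_max = 6
After iteration 4: z = 6, filtered = [2, 5, 6, 6], cur_max = 6
After iteration 5: z = 13, filtered = [2, 5, 6, 6, 13], cur_max = 13
After iteration 6: z = 16, filtered = [2, 5, 6, 6, 13, 16], cur_max = 16
After iteration 7: z = 6, filtered = [2, 5, 6, 6, 13, 16, 16], cur_max = 16
After iteration 8: z = 9, filtered = [2, 5, 6, 6, 13, 16, 16, 16], cur_max = 16
After iteration 9: z = 2, filtered = [2, 5, 6, 6, 13, 16, 16, 16, 16], cur_max = 16
Loop ends.
filtered[-1] = 16

Final answer: 16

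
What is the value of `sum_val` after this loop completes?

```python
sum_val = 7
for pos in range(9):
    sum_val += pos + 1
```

Let's trace through this code step by step.

Initialize: sum_val = 7
Entering loop: for pos in range(9):
After iteration 1: pos = 0, sum_val = 8
After iteration 2: pos = 1, sum_val = 10
After iteration 3: pos = 2, sum_val = 13
After iteration 4: pos = 3, sum_val = 17
After iteration 5: pos = 4, sum_val = 22
After iteration 6: pos = 5, sum_val = 28
After iteration 7: pos = 6, sum_val = 35
After iteration 8: pos = 7, sum_val = 43
After iteration 9: pos = 8, sum_val = 52
Loop ends.

Final answer: 52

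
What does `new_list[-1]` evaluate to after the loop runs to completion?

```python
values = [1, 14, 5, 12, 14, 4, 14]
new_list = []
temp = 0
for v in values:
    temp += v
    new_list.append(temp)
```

Let's trace through this code step by step.

Initialize: values = [1, 14, 5, 12, 14, 4, 14]
Initialize: new_list = []
Initialize: temp = 0
Entering loop: for v in values:
After iteration 1: v = 1, new_list = [1], temp = 1
After iteration 2: v = 14, new_list = [1, 15], temp = 15
After iteration 3: v = 5, new_list = [1, 15, 20], temp = 20
After iteration 4: v = 12, new_list = [1, 15, 20, 32], temp = 32
After iteration 5: v = 14, new_list = [1, 15, 20, 32, 46], temp = 46
After iteration 6: v = 4, new_list = [1, 15, 20, 32, 46, 50], temp = 50
After iteration 7: v = 14, new_list = [1, 15, 20, 32, 46, 50, 64], temp = 64
Loop ends.
new_list[-1] = 64

Final answer: 64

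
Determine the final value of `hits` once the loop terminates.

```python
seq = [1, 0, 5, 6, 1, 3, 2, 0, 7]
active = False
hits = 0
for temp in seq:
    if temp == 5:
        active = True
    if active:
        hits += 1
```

Let's trace through this code step by step.

Initialize: seq = [1, 0, 5, 6, 1, 3, 2, 0, 7]
Initialize: active = False
Initialize: hits = 0
Entering loop: for temp in seq:
After iteration 1: temp = 1, active = False, hits = 0
After iteration 2: temp = 0, active = False, hits = 0
After iteration 3: temp = 5, active = True, hits = 1
After iteration 4: temp = 6, active = True, hits = 2
After iteration 5: temp = 1, active = True, hits = 3
After iteration 6: temp = 3, active = True, hits = 4
After iteration 7: temp = 2, active = True, hits = 5
After iteration 8: temp = 0, active = True, hits = 6
After iteration 9: temp = 7, active = True, hits = 7
Loop ends.

Final answer: 7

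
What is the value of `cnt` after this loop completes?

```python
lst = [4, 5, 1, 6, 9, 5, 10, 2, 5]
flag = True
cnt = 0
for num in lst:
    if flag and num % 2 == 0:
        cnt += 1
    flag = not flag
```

Let's trace through this code step by step.

Initialize: lst = [4, 5, 1, 6, 9, 5, 10, 2, 5]
Initialize: flag = True
Initialize: cnt = 0
Entering loop: for num in lst:
After iteration 1: num = 4, flag = False, cnt = 1
After iteration 2: num = 5, flag = True, cnt = 1
After iteration 3: num = 1, flag = False, cnt = 1
After iteration 4: num = 6, flag = True, cnt = 1
After iteration 5: num = 9, flag = False, cnt = 1
After iteration 6: num = 5, flag = True, cnt = 1
After iteration 7: num = 10, flag = False, cnt = 2
After iteration 8: num = 2, flag = True, cnt = 2
After iteration 9: num = 5, flag = False, cnt = 2
Loop ends.

Final answer: 2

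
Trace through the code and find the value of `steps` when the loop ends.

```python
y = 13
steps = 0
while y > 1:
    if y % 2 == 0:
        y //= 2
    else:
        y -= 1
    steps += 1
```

Let's trace through this code step by step.

Initialize: y = 13
Initialize: steps = 0
Entering loop: while y > 1:
After iteration 1: y = 12, steps = 1
After iteration 2: y = 6, steps = 2
After iteration 3: y = 3, steps = 3
After iteration 4: y = 2, steps = 4
After iteration 5: y = 1, steps = 5
Loop ends.

Final answer: 5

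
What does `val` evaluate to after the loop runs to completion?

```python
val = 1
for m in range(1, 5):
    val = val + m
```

Let's trace through this code step by step.

Initialize: val = 1
Entering loop: for m in range(1, 5):
After iteration 1: m = 1, val = 2
After iteration 2: m = 2, val = 4
After iteration 3: m = 3, val = 7
After iteration 4: m = 4, val = 11
Loop ends.

Final answer: 11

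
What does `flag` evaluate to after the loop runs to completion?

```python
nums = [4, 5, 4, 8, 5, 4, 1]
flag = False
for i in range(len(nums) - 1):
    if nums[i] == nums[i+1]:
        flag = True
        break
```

Let's trace through this code step by step.

Initialize: nums = [4, 5, 4, 8, 5, 4, 1]
Initialize: flag = False
Entering loop: for i in range(len(nums) - 1):
After iteration 1: i = 0, flag = False
After iteration 2: i = 1, flag = False
After iteration 3: i = 2, flag = False
After iteration 4: i = 3, flag = False
After iteration 5: i = 4, flag = False
After iteration 6: i = 5, flag = False
Loop ends.

Final answer: False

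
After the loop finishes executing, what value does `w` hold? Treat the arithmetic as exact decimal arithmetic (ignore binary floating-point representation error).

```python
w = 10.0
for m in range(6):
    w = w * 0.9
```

Let's trace through this code step by step.

Initialize: w = 10.0
Entering loop: for m in range(6):
After iteration 1: m = 0, w = 9.0
After iteration 2: m = 1, w = 8.1
After iteration 3: m = 2, w = 7.29
After iteration 4: m = 3, w = 6.561
After iteration 5: m = 4, w = 5.9049
After iteration 6: m = 5, w = 5.31441
Loop ends.

Final answer: 5.31441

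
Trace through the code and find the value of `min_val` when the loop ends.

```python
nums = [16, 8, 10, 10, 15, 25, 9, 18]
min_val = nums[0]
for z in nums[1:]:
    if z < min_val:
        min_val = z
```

Let's trace through this code step by step.

Initialize: nums = [16, 8, 10, 10, 15, 25, 9, 18]
Initialize: min_val = 16
Entering loop: for z in nums[1:]:
After iteration 1: z = 8, min_val = 8
After iteration 2: z = 10, min_val = 8
After iteration 3: z = 10, min_val = 8
After iteration 4: z = 15, min_val = 8
After iteration 5: z = 25, min_val = 8
After iteration 6: z = 9, min_val = 8
After iteration 7: z = 18, min_val = 8
Loop ends.

Final answer: 8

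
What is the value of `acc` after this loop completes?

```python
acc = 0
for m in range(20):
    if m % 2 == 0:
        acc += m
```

Let's trace through this code step by step.

Initialize: acc = 0
Entering loop: for m in range(20):
After iteration 1: m = 0, acc = 0
After iteration 2: m = 1, acc = 0
After iteration 3: m = 2, acc = 2
After iteration 4: m = 3, acc = 2
After iteration 5: m = 4, acc = 6
After iteration 6: m = 5, acc = 6
After iteration 7: m = 6, acc = 12
After iteration 8: m = 7, acc = 12
After iteration 9: m = 8, acc = 20
After iteration 10: m = 9, acc = 20
After iteration 11: m = 10, acc = 30
After iteration 12: m = 11, acc = 30
After iteration 13: m = 12, acc = 42
After iteration 14: m = 13, acc = 42
After iteration 15: m = 14, acc = 56
After iteration 16: m = 15, acc = 56
After iteration 17: m = 16, acc = 72
After iteration 18: m = 17, acc = 72
After iteration 19: m = 18, acc = 90
After iteration 20: m = 19, acc = 90
Loop ends.

Final answer: 90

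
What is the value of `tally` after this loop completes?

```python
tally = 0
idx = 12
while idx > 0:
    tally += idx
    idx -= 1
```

Let's trace through this code step by step.

Initialize: tally = 0
Initialize: idx = 12
Entering loop: while idx > 0:
After iteration 1: tally = 12, idx = 11
After iteration 2: tally = 23, idx = 10
After iteration 3: tally = 33, idx = 9
After iteration 4: tally = 42, idx = 8
After iteration 5: tally = 50, idx = 7
After iteration 6: tally = 57, idx = 6
After iteration 7: tally = 63, idx = 5
After iteration 8: tally = 68, idx = 4
After iteration 9: tally = 72, idx = 3
After iteration 10: tally = 75, idx = 2
After iteration 11: tally = 77, idx = 1
After iteration 12: tally = 78, idx = 0
Loop ends.

Final answer: 78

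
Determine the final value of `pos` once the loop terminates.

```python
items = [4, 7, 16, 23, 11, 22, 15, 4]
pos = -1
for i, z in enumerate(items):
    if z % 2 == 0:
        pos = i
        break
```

Let's trace through this code step by step.

Initialize: items = [4, 7, 16, 23, 11, 22, 15, 4]
Initialize: pos = -1
Entering loop: for i, z in enumerate(items):
After iteration 1: i = 0, z = 4, pos = 0
Loop ends.

Final answer: 0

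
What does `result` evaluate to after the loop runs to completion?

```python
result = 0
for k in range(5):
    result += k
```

Let's trace through this code step by step.

Initialize: result = 0
Entering loop: for k in range(5):
After iteration 1: k = 0, result = 0
After iteration 2: k = 1, result = 1
After iteration 3: k = 2, result = 3
After iteration 4: k = 3, result = 6
After iteration 5: k = 4, result = 10
Loop ends.

Final answer: 10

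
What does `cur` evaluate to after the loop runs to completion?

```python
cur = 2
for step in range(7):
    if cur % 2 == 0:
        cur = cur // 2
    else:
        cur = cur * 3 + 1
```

Let's trace through this code step by step.

Initialize: cur = 2
Entering loop: for step in range(7):
After iteration 1: step = 0, cur = 1
After iteration 2: step = 1, cur = 4
After iteration 3: step = 2, cur = 2
After iteration 4: step = 3, cur = 1
After iteration 5: step = 4, cur = 4
After iteration 6: step = 5, cur = 2
After iteration 7: step = 6, cur = 1
Loop ends.

Final answer: 1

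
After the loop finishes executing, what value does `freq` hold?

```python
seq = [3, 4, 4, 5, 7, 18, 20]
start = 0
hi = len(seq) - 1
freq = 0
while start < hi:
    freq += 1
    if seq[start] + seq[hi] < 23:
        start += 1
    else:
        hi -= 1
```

Let's trace through this code step by step.

Initialize: seq = [3, 4, 4, 5, 7, 18, 20]
Initialize: start = 0
Initialize: hi = 6
Initialize: freq = 0
Entering loop: while start < hi:
After iteration 1: start = 0, hi = 5, freq = 1
After iteration 2: start = 1, hi = 5, freq = 2
After iteration 3: start = 2, hi = 5, freq = 3
After iteration 4: start = 3, hi = 5, freq = 4
After iteration 5: start = 3, hi = 4, freq = 5
After iteration 6: start = 4, hi = 4, freq = 6
Loop ends.

Final answer: 6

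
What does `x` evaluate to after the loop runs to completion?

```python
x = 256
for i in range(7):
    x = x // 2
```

Let's trace through this code step by step.

Initialize: x = 256
Entering loop: for i in range(7):
After iteration 1: i = 0, x = 128
After iteration 2: i = 1, x = 64
After iteration 3: i = 2, x = 32
After iteration 4: i = 3, x = 16
After iteration 5: i = 4, x = 8
After iteration 6: i = 5, x = 4
After iteration 7: i = 6, x = 2
Loop ends.

Final answer: 2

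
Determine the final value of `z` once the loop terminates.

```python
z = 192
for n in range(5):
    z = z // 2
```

Let's trace through this code step by step.

Initialize: z = 192
Entering loop: for n in range(5):
After iteration 1: n = 0, z = 96
After iteration 2: n = 1, z = 48
After iteration 3: n = 2, z = 24
After iteration 4: n = 3, z = 12
After iteration 5: n = 4, z = 6
Loop ends.

Final answer: 6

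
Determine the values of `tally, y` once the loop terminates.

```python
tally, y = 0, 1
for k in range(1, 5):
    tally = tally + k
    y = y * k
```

Let's trace through this code step by step.

Initialize: tally = 0
Initialize: y = 1
Entering loop: for k in range(1, 5):
After iteration 1: k = 1, tally = 1, y = 1
After iteration 2: k = 2, tally = 3, y = 2
After iteration 3: k = 3, tally = 6, y = 6
After iteration 4: k = 4, tally = 10, y = 24
Loop ends.

Final answer: 10, 24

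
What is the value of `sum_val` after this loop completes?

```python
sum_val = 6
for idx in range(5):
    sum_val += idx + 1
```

Let's trace through this code step by step.

Initialize: sum_val = 6
Entering loop: for idx in range(5):
After iteration 1: idx = 0, sum_val = 7
After iteration 2: idx = 1, sum_val = 9
After iteration 3: idx = 2, sum_val = 12
After iteration 4: idx = 3, sum_val = 16
After iteration 5: idx = 4, sum_val = 21
Loop ends.

Final answer: 21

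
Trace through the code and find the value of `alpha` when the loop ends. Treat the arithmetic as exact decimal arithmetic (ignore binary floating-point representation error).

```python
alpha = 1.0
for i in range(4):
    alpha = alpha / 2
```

Let's trace through this code step by step.

Initialize: alpha = 1.0
Entering loop: for i in range(4):
After iteration 1: i = 0, alpha = 0.5
After iteration 2: i = 1, alpha = 0.25
After iteration 3: i = 2, alpha = 0.125
After iteration 4: i = 3, alpha = 0.0625
Loop ends.

Final answer: 0.0625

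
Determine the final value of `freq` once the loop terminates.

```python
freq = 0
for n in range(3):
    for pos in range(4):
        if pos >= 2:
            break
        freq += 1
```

Let's trace through this code step by step.

Initialize: freq = 0
Entering loop: for n in range(3):
After iteration 1: n = 0, freq = 2
After iteration 2: n = 1, freq = 4
After iteration 3: n = 2, freq = 6
Loop ends.

Final answer: 6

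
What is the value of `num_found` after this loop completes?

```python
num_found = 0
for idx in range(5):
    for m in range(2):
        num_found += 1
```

Let's trace through this code step by step.

Initialize: num_found = 0
Entering loop: for idx in range(5):
After iteration 1: idx = 0, num_found = 2
After iteration 2: idx = 1, num_found = 4
After iteration 3: idx = 2, num_found = 6
After iteration 4: idx = 3, num_found = 8
After iteration 5: idx = 4, num_found = 10
Loop ends.

Final answer: 10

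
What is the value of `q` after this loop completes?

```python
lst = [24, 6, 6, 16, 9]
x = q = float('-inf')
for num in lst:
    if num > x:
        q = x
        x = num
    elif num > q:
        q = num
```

Let's trace through this code step by step.

Initialize: lst = [24, 6, 6, 16, 9]
Initialize: x = -inf
Initialize: q = -inf
Entering loop: for num in lst:
After iteration 1: num = 24, x = 24, q = -inf
After iteration 2: num = 6, x = 24, q = 6
After iteration 3: num = 6, x = 24, q = 6
After iteration 4: num = 16, x = 24, q = 16
After iteration 5: num = 9, x = 24, q = 16
Loop ends.

Final answer: 16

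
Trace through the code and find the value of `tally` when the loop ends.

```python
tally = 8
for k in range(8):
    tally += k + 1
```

Let's trace through this code step by step.

Initialize: tally = 8
Entering loop: for k in range(8):
After iteration 1: k = 0, tally = 9
After iteration 2: k = 1, tally = 11
After iteration 3: k = 2, tally = 14
After iteration 4: k = 3, tally = 18
After iteration 5: k = 4, tally = 23
After iteration 6: k = 5, tally = 29
After iteration 7: k = 6, tally = 36
After iteration 8: k = 7, tally = 44
Loop ends.

Final answer: 44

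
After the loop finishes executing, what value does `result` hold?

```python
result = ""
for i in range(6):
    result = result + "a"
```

Let's trace through this code step by step.

Initialize: result = ''
Entering loop: for i in range(6):
After iteration 1: i = 0, result = 'a'
After iteration 2: i = 1, result = 'aa'
After iteration 3: i = 2, result = 'aaa'
After iteration 4: i = 3, result = 'aaaa'
After iteration 5: i = 4, result = 'aaaaa'
After iteration 6: i = 5, result = 'aaaaaa'
Loop ends.

Final answer: 'aaaaaa'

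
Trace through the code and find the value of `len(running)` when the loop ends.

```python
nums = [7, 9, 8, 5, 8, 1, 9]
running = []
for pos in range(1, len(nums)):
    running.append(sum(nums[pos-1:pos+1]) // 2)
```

Let's trace through this code step by step.

Initialize: nums = [7, 9, 8, 5, 8, 1, 9]
Initialize: running = []
Entering loop: for pos in range(1, len(nums)):
After iteration 1: pos = 1, running = [8]
After iteration 2: pos = 2, running = [8, 8]
After iteration 3: pos = 3, running = [8, 8, 6]
After iteration 4: pos = 4, running = [8, 8, 6, 6]
After iteration 5: pos = 5, running = [8, 8, 6, 6, 4]
After iteration 6: pos = 6, running = [8, 8, 6, 6, 4, 5]
Loop ends.
len(running) = 6

Final answer: 6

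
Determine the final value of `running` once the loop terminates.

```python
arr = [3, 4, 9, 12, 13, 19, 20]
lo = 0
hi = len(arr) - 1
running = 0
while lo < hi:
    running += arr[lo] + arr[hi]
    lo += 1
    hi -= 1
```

Let's trace through this code step by step.

Initialize: arr = [3, 4, 9, 12, 13, 19, 20]
Initialize: lo = 0
Initialize: hi = 6
Initialize: running = 0
Entering loop: while lo < hi:
After iteration 1: lo = 1, hi = 5, running = 23
After iteration 2: lo = 2, hi = 4, running = 46
After iteration 3: lo = 3, hi = 3, running = 68
Loop ends.

Final answer: 68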